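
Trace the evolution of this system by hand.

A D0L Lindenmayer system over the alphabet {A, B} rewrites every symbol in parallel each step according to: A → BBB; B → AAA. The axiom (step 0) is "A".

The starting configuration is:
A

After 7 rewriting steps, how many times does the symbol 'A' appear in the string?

[0] A
[1] BBB
[2] AAAAAAAAA
[3] BBBBBBBBBBBBBBBBBBBBBBBBBBB
[4] AAAAAAAAAAAAAAAAAAAAAAAAAAAAAAAAAAAAAAAAAAAAAAAAAAAAAAAAAAAAAAAAAAAAAAAAAAAAAAAAA
[5] BBBBBBBBBBBBBBBBBBBBBBBBBBBBBBBBBBBBBBBBBBBBBBBBBBBBBBBBBB…BBBBBBBBBBBBBBBBBBBBBBBBBBBBBBBBBBBBBBBBBBBBBBBBBBBBBBBBBB  (len 243)
[6] AAAAAAAAAAAAAAAAAAAAAAAAAAAAAAAAAAAAAAAAAAAAAAAAAAAAAAAAAA…AAAAAAAAAAAAAAAAAAAAAAAAAAAAAAAAAAAAAAAAAAAAAAAAAAAAAAAAAA  (len 729)
[7] BBBBBBBBBBBBBBBBBBBBBBBBBBBBBBBBBBBBBBBBBBBBBBBBBBBBBBBBBB…BBBBBBBBBBBBBBBBBBBBBBBBBBBBBBBBBBBBBBBBBBBBBBBBBBBBBBBBBB  (len 2187)

0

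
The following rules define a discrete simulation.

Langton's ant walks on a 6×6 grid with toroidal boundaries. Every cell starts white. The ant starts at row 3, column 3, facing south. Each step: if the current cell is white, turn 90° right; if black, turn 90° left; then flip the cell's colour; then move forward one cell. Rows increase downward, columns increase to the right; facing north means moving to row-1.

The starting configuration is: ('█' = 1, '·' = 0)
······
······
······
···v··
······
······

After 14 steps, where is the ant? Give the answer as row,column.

2,4

t=0: ······
······
······
···v··
······
······
t=1: ······
······
······
··<█··
······
······
t=2: ······
······
··^···
··██··
······
······
t=3: ······
······
··█>··
··██··
······
······
t=4: ······
······
··██··
··█v··
······
······
t=5: ······
······
··██··
··█·>·
······
······
t=6: ······
······
··██··
··█·█·
····v·
······
t=7: ······
······
··██··
··█·█·
···<█·
······
t=8: ······
······
··██··
··█^█·
···██·
······
t=9: ······
······
··██··
··██>·
···██·
······
t=10: ······
······
··██^·
··██··
···██·
······
t=11: ······
······
··███>
··██··
···██·
······
t=12: ······
······
··████
··██·v
···██·
······
t=13: ······
······
··████
··██<█
···██·
······
t=14: ······
······
··██^█
··████
···██·
······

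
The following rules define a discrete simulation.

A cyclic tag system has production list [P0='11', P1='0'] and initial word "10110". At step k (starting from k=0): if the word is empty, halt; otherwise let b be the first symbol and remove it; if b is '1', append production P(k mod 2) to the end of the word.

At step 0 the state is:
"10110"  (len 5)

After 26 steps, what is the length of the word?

5

gen 0: "10110"  (len 5)
gen 1: "011011"  (len 6)
gen 2: "11011"  (len 5)
gen 3: "101111"  (len 6)
gen 4: "011110"  (len 6)
gen 5: "11110"  (len 5)
gen 6: "11100"  (len 5)
gen 7: "110011"  (len 6)
gen 8: "100110"  (len 6)
gen 9: "0011011"  (len 7)
gen 10: "011011"  (len 6)
gen 11: "11011"  (len 5)
gen 12: "10110"  (len 5)
gen 13: "011011"  (len 6)
gen 14: "11011"  (len 5)
gen 15: "101111"  (len 6)
gen 16: "011110"  (len 6)
gen 17: "11110"  (len 5)
gen 18: "11100"  (len 5)
gen 19: "110011"  (len 6)
gen 20: "100110"  (len 6)
gen 21: "0011011"  (len 7)
gen 22: "011011"  (len 6)
gen 23: "11011"  (len 5)
gen 24: "10110"  (len 5)
gen 25: "011011"  (len 6)
gen 26: "11011"  (len 5)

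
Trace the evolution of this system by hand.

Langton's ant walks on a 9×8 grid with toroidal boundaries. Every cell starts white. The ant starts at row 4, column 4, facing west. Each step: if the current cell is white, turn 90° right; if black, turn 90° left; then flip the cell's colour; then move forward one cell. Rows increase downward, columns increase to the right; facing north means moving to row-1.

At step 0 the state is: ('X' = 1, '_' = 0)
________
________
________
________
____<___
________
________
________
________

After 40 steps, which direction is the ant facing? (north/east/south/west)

west

step 0: ________
________
________
________
____<___
________
________
________
________
step 1: ________
________
________
____^___
____X___
________
________
________
________
step 2: ________
________
________
____X>__
____X___
________
________
________
________
step 3: ________
________
________
____XX__
____Xv__
________
________
________
________
step 4: ________
________
________
____XX__
____<X__
________
________
________
________
step 5: ________
________
________
____XX__
_____X__
____v___
________
________
________
step 6: ________
________
________
____XX__
_____X__
___<X___
________
________
________
step 7: ________
________
________
____XX__
___^_X__
___XX___
________
________
________
step 8: ________
________
________
____XX__
___X>X__
___XX___
________
________
________
step 9: ________
________
________
____XX__
___XXX__
___Xv___
________
________
________
step 10: ________
________
________
____XX__
___XXX__
___X_>__
________
________
________
step 11: ________
________
________
____XX__
___XXX__
___X_X__
_____v__
________
________
step 12: ________
________
________
____XX__
___XXX__
___X_X__
____<X__
________
________
step 13: ________
________
________
____XX__
___XXX__
___X^X__
____XX__
________
________
step 14: ________
________
________
____XX__
___XXX__
___XX>__
____XX__
________
________
step 15: ________
________
________
____XX__
___XX^__
___XX___
____XX__
________
________
step 16: ________
________
________
____XX__
___X<___
___XX___
____XX__
________
________
step 17: ________
________
________
____XX__
___X____
___Xv___
____XX__
________
________
step 18: ________
________
________
____XX__
___X____
___X_>__
____XX__
________
________
step 19: ________
________
________
____XX__
___X____
___X_X__
____Xv__
________
________
step 20: ________
________
________
____XX__
___X____
___X_X__
____X_>_
________
________
step 21: ________
________
________
____XX__
___X____
___X_X__
____X_X_
______v_
________
step 22: ________
________
________
____XX__
___X____
___X_X__
____X_X_
_____<X_
________
step 23: ________
________
________
____XX__
___X____
___X_X__
____X^X_
_____XX_
________
step 24: ________
________
________
____XX__
___X____
___X_X__
____XX>_
_____XX_
________
step 25: ________
________
________
____XX__
___X____
___X_X^_
____XX__
_____XX_
________
step 26: ________
________
________
____XX__
___X____
___X_XX>
____XX__
_____XX_
________
step 27: ________
________
________
____XX__
___X____
___X_XXX
____XX_v
_____XX_
________
step 28: ________
________
________
____XX__
___X____
___X_XXX
____XX<X
_____XX_
________
step 29: ________
________
________
____XX__
___X____
___X_X^X
____XXXX
_____XX_
________
step 30: ________
________
________
____XX__
___X____
___X_<_X
____XXXX
_____XX_
________
step 31: ________
________
________
____XX__
___X____
___X___X
____XvXX
_____XX_
________
step 32: ________
________
________
____XX__
___X____
___X___X
____X_>X
_____XX_
________
step 33: ________
________
________
____XX__
___X____
___X__^X
____X__X
_____XX_
________
step 34: ________
________
________
____XX__
___X____
___X__X>
____X__X
_____XX_
________
step 35: ________
________
________
____XX__
___X___^
___X__X_
____X__X
_____XX_
________
step 36: ________
________
________
____XX__
>__X___X
___X__X_
____X__X
_____XX_
________
step 37: ________
________
________
____XX__
X__X___X
v__X__X_
____X__X
_____XX_
________
step 38: ________
________
________
____XX__
X__X___X
X__X__X<
____X__X
_____XX_
________
step 39: ________
________
________
____XX__
X__X___^
X__X__XX
____X__X
_____XX_
________
step 40: ________
________
________
____XX__
X__X__<_
X__X__XX
____X__X
_____XX_
________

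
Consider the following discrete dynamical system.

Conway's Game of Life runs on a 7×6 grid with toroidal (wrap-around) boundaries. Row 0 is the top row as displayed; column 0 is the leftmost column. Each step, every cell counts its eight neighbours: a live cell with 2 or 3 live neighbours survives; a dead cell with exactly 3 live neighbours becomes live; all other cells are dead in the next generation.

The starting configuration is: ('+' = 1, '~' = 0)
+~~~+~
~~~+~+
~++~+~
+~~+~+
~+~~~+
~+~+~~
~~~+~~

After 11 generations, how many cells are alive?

t=0: +~~~+~
~~~+~+
~++~+~
+~~+~+
~+~~~+
~+~+~~
~~~+~~
t=1: ~~~+++
++++~+
~++~~~
~~~+~+
~+~~~+
+~~~+~
~~+++~
t=2: ~~~~~~
~~~~~+
~~~~~+
~+~~+~
~~~~~+
+++~+~
~~+~~~
t=3: ~~~~~~
~~~~~~
+~~~++
+~~~++
~~++++
++++~+
~~++~~
t=4: ~~~~~~
~~~~~+
+~~~+~
~+~~~~
~~~~~~
+~~~~+
+~~++~
t=5: ~~~~++
~~~~~+
+~~~~+
~~~~~~
+~~~~~
+~~~++
+~~~+~
t=6: +~~~+~
~~~~~~
+~~~~+
+~~~~+
+~~~~~
++~~+~
+~~+~~
t=7: ~~~~~+
+~~~~~
+~~~~+
~+~~~~
~~~~~~
++~~~~
+~~++~
t=8: +~~~++
+~~~~~
++~~~+
+~~~~~
++~~~~
++~~~+
++~~+~
t=9: ~~~~+~
~~~~+~
~+~~~+
~~~~~~
~~~~~~
~~+~~~
~~~~+~
t=10: ~~~+++
~~~~++
~~~~~~
~~~~~~
~~~~~~
~~~~~~
~~~+~~
t=11: ~~~+~+
~~~+~+
~~~~~~
~~~~~~
~~~~~~
~~~~~~
~~~+~~

5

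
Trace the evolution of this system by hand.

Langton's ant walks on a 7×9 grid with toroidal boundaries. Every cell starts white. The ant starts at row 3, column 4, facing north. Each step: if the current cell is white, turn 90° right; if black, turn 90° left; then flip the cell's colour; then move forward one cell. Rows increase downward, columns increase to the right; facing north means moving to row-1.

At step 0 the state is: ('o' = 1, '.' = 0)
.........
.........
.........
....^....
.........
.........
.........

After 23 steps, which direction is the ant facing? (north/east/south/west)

east

step 0: .........
.........
.........
....^....
.........
.........
.........
step 1: .........
.........
.........
....o>...
.........
.........
.........
step 2: .........
.........
.........
....oo...
.....v...
.........
.........
step 3: .........
.........
.........
....oo...
....<o...
.........
.........
step 4: .........
.........
.........
....^o...
....oo...
.........
.........
step 5: .........
.........
.........
...<.o...
....oo...
.........
.........
step 6: .........
.........
...^.....
...o.o...
....oo...
.........
.........
step 7: .........
.........
...o>....
...o.o...
....oo...
.........
.........
step 8: .........
.........
...oo....
...ovo...
....oo...
.........
.........
step 9: .........
.........
...oo....
...<oo...
....oo...
.........
.........
step 10: .........
.........
...oo....
....oo...
...voo...
.........
.........
step 11: .........
.........
...oo....
....oo...
..<ooo...
.........
.........
step 12: .........
.........
...oo....
..^.oo...
..oooo...
.........
.........
step 13: .........
.........
...oo....
..o>oo...
..oooo...
.........
.........
step 14: .........
.........
...oo....
..oooo...
..ovoo...
.........
.........
step 15: .........
.........
...oo....
..oooo...
..o.>o...
.........
.........
step 16: .........
.........
...oo....
..oo^o...
..o..o...
.........
.........
step 17: .........
.........
...oo....
..o<.o...
..o..o...
.........
.........
step 18: .........
.........
...oo....
..o..o...
..ov.o...
.........
.........
step 19: .........
.........
...oo....
..o..o...
..<o.o...
.........
.........
step 20: .........
.........
...oo....
..o..o...
...o.o...
..v......
.........
step 21: .........
.........
...oo....
..o..o...
...o.o...
.<o......
.........
step 22: .........
.........
...oo....
..o..o...
.^.o.o...
.oo......
.........
step 23: .........
.........
...oo....
..o..o...
.o>o.o...
.oo......
.........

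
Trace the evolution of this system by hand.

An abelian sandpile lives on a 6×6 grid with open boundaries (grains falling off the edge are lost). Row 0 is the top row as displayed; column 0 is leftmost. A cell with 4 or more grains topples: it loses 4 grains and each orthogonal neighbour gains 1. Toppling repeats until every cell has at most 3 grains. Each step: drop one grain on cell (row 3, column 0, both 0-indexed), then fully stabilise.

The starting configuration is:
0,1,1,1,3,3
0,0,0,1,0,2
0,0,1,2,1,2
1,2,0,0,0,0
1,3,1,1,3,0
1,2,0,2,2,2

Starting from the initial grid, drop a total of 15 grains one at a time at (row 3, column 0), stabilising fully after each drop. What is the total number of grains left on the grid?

step 0: 0,1,1,1,3,3
0,0,0,1,0,2
0,0,1,2,1,2
1,2,0,0,0,0
1,3,1,1,3,0
1,2,0,2,2,2
step 1: 0,1,1,1,3,3
0,0,0,1,0,2
0,0,1,2,1,2
2,2,0,0,0,0
1,3,1,1,3,0
1,2,0,2,2,2
step 2: 0,1,1,1,3,3
0,0,0,1,0,2
0,0,1,2,1,2
3,2,0,0,0,0
1,3,1,1,3,0
1,2,0,2,2,2
step 3: 0,1,1,1,3,3
0,0,0,1,0,2
1,0,1,2,1,2
0,3,0,0,0,0
2,3,1,1,3,0
1,2,0,2,2,2
step 4: 0,1,1,1,3,3
0,0,0,1,0,2
1,0,1,2,1,2
1,3,0,0,0,0
2,3,1,1,3,0
1,2,0,2,2,2
step 5: 0,1,1,1,3,3
0,0,0,1,0,2
1,0,1,2,1,2
2,3,0,0,0,0
2,3,1,1,3,0
1,2,0,2,2,2
step 6: 0,1,1,1,3,3
0,0,0,1,0,2
1,0,1,2,1,2
3,3,0,0,0,0
2,3,1,1,3,0
1,2,0,2,2,2
step 7: 0,1,1,1,3,3
0,0,0,1,0,2
2,1,1,2,1,2
2,1,1,0,0,0
0,1,2,1,3,0
2,3,0,2,2,2
step 8: 0,1,1,1,3,3
0,0,0,1,0,2
2,1,1,2,1,2
3,1,1,0,0,0
0,1,2,1,3,0
2,3,0,2,2,2
step 9: 0,1,1,1,3,3
0,0,0,1,0,2
3,1,1,2,1,2
0,2,1,0,0,0
1,1,2,1,3,0
2,3,0,2,2,2
step 10: 0,1,1,1,3,3
0,0,0,1,0,2
3,1,1,2,1,2
1,2,1,0,0,0
1,1,2,1,3,0
2,3,0,2,2,2
step 11: 0,1,1,1,3,3
0,0,0,1,0,2
3,1,1,2,1,2
2,2,1,0,0,0
1,1,2,1,3,0
2,3,0,2,2,2
step 12: 0,1,1,1,3,3
0,0,0,1,0,2
3,1,1,2,1,2
3,2,1,0,0,0
1,1,2,1,3,0
2,3,0,2,2,2
step 13: 0,1,1,1,3,3
1,0,0,1,0,2
0,2,1,2,1,2
1,3,1,0,0,0
2,1,2,1,3,0
2,3,0,2,2,2
step 14: 0,1,1,1,3,3
1,0,0,1,0,2
0,2,1,2,1,2
2,3,1,0,0,0
2,1,2,1,3,0
2,3,0,2,2,2
step 15: 0,1,1,1,3,3
1,0,0,1,0,2
0,2,1,2,1,2
3,3,1,0,0,0
2,1,2,1,3,0
2,3,0,2,2,2

48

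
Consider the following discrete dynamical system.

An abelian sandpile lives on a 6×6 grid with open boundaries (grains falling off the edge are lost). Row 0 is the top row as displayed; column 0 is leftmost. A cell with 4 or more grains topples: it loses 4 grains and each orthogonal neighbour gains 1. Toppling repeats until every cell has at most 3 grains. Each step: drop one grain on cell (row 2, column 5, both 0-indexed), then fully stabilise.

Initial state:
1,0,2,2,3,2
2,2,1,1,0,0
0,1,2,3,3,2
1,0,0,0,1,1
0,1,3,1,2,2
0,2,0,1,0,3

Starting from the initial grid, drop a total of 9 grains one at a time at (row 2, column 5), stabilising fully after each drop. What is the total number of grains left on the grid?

t=0: 1,0,2,2,3,2
2,2,1,1,0,0
0,1,2,3,3,2
1,0,0,0,1,1
0,1,3,1,2,2
0,2,0,1,0,3
t=1: 1,0,2,2,3,2
2,2,1,1,0,0
0,1,2,3,3,3
1,0,0,0,1,1
0,1,3,1,2,2
0,2,0,1,0,3
t=2: 1,0,2,2,3,2
2,2,1,2,1,1
0,1,3,0,1,1
1,0,0,1,2,2
0,1,3,1,2,2
0,2,0,1,0,3
t=3: 1,0,2,2,3,2
2,2,1,2,1,1
0,1,3,0,1,2
1,0,0,1,2,2
0,1,3,1,2,2
0,2,0,1,0,3
t=4: 1,0,2,2,3,2
2,2,1,2,1,1
0,1,3,0,1,3
1,0,0,1,2,2
0,1,3,1,2,2
0,2,0,1,0,3
t=5: 1,0,2,2,3,2
2,2,1,2,1,2
0,1,3,0,2,0
1,0,0,1,2,3
0,1,3,1,2,2
0,2,0,1,0,3
t=6: 1,0,2,2,3,2
2,2,1,2,1,2
0,1,3,0,2,1
1,0,0,1,2,3
0,1,3,1,2,2
0,2,0,1,0,3
t=7: 1,0,2,2,3,2
2,2,1,2,1,2
0,1,3,0,2,2
1,0,0,1,2,3
0,1,3,1,2,2
0,2,0,1,0,3
t=8: 1,0,2,2,3,2
2,2,1,2,1,2
0,1,3,0,2,3
1,0,0,1,2,3
0,1,3,1,2,2
0,2,0,1,0,3
t=9: 1,0,2,2,3,2
2,2,1,2,1,3
0,1,3,0,3,1
1,0,0,1,3,0
0,1,3,1,2,3
0,2,0,1,0,3

50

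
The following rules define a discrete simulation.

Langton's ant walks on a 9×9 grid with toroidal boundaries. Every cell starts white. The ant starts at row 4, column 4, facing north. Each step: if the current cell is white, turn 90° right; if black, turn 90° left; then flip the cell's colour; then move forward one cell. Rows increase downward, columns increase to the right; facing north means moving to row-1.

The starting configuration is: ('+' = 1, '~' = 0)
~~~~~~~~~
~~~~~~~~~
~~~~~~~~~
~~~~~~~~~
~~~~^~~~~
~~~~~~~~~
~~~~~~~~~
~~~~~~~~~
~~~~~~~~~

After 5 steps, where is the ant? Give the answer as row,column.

k=0  ~~~~~~~~~
~~~~~~~~~
~~~~~~~~~
~~~~~~~~~
~~~~^~~~~
~~~~~~~~~
~~~~~~~~~
~~~~~~~~~
~~~~~~~~~
k=1  ~~~~~~~~~
~~~~~~~~~
~~~~~~~~~
~~~~~~~~~
~~~~+>~~~
~~~~~~~~~
~~~~~~~~~
~~~~~~~~~
~~~~~~~~~
k=2  ~~~~~~~~~
~~~~~~~~~
~~~~~~~~~
~~~~~~~~~
~~~~++~~~
~~~~~v~~~
~~~~~~~~~
~~~~~~~~~
~~~~~~~~~
k=3  ~~~~~~~~~
~~~~~~~~~
~~~~~~~~~
~~~~~~~~~
~~~~++~~~
~~~~<+~~~
~~~~~~~~~
~~~~~~~~~
~~~~~~~~~
k=4  ~~~~~~~~~
~~~~~~~~~
~~~~~~~~~
~~~~~~~~~
~~~~^+~~~
~~~~++~~~
~~~~~~~~~
~~~~~~~~~
~~~~~~~~~
k=5  ~~~~~~~~~
~~~~~~~~~
~~~~~~~~~
~~~~~~~~~
~~~<~+~~~
~~~~++~~~
~~~~~~~~~
~~~~~~~~~
~~~~~~~~~

4,3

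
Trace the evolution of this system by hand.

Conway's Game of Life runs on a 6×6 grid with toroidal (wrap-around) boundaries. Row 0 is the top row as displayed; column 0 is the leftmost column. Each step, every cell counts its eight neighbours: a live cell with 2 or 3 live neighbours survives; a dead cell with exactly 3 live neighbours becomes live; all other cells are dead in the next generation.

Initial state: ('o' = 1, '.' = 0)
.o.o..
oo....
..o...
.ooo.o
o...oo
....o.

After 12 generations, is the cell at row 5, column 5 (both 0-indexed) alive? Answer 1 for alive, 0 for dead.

0) .o.o..
oo....
..o...
.ooo.o
o...oo
....o.
1) ooo...
oo....
...o..
.ooo.o
ooo...
o..oo.
2) ..oo..
o.....
...oo.
...oo.
......
...o..
3) ..oo..
..o.o.
...ooo
...oo.
...oo.
..oo..
4) .o..o.
..o..o
..o..o
..o...
......
......
5) ......
oooooo
.ooo..
......
......
......
6) oooooo
o...oo
.....o
..o...
......
......
7) .ooo..
..o...
o...oo
......
......
oooooo
8) .....o
o.o.oo
.....o
.....o
oooooo
o...oo
9) .o.o..
o...o.
......
.ooo..
.ooo..
..o...
10) .ooo..
......
.ooo..
.o.o..
......
......
11) ..o...
......
.o.o..
.o.o..
......
..o...
12) ......
..o...
......
......
..o...
......

0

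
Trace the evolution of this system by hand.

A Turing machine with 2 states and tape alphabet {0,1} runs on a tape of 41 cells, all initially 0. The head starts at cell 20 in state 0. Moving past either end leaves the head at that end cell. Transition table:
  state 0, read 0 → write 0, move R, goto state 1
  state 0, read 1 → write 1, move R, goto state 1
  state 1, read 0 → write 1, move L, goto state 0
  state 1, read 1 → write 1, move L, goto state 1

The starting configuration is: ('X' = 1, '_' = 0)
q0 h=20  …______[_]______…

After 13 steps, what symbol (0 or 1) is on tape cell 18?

1

k=0  q0 h=20  …______[_]______…
k=1  q1 h=21  …______[_]______…
k=2  q0 h=20  …______[_]X_____…
k=3  q1 h=21  …______[X]______…
k=4  q1 h=20  …______[_]X_____…
k=5  q0 h=19  …______[_]XX____…
k=6  q1 h=20  …______[X]X_____…
k=7  q1 h=19  …______[_]XX____…
k=8  q0 h=18  …______[_]XXX___…
k=9  q1 h=19  …______[X]XX____…
k=10  q1 h=18  …______[_]XXX___…
k=11  q0 h=17  …______[_]XXXX__…
k=12  q1 h=18  …______[X]XXX___…
k=13  q1 h=17  …______[_]XXXX__…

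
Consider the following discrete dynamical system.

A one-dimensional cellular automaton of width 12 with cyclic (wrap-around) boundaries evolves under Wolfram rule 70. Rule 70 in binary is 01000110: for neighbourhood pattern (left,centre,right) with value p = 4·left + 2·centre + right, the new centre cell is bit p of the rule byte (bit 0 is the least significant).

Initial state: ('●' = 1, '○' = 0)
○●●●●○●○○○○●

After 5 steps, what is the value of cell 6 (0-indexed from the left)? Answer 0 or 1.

1

t=0: ○●●●●○●○○○○●
t=1: ○○○○●○●○○○●●
t=2: ○○○●●○●○○●○●
t=3: ○○●○●○●○●●○●
t=4: ○●●○●○●○○●○●
t=5: ○○●○●○●○●●○●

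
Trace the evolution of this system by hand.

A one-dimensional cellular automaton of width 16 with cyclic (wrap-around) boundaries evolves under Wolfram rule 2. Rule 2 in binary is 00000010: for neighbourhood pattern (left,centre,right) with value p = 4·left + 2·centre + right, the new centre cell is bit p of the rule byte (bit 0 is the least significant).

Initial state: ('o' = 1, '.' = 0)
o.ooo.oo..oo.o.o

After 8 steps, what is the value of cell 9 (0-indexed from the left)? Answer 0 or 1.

t=0: o.ooo.oo..oo.o.o
t=1: .........o......
t=2: ........o.......
t=3: .......o........
t=4: ......o.........
t=5: .....o..........
t=6: ....o...........
t=7: ...o............
t=8: ..o.............

0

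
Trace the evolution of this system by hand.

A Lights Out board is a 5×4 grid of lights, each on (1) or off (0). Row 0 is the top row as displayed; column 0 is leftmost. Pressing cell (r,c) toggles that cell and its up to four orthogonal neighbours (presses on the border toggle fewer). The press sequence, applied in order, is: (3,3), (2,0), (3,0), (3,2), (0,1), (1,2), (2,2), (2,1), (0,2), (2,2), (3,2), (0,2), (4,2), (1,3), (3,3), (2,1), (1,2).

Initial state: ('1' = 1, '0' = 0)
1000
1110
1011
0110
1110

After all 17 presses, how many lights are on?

8

step 0: 1000
1110
1011
0110
1110
step 1: 1000
1110
1010
0101
1111
step 2: 1000
0110
0110
1101
1111
step 3: 1000
0110
1110
0001
0111
step 4: 1000
0110
1100
0110
0101
step 5: 0110
0010
1100
0110
0101
step 6: 0100
0101
1110
0110
0101
step 7: 0100
0111
1001
0100
0101
step 8: 0100
0011
0111
0000
0101
step 9: 0011
0001
0111
0000
0101
step 10: 0011
0011
0000
0010
0101
step 11: 0011
0011
0010
0101
0111
step 12: 0100
0001
0010
0101
0111
step 13: 0100
0001
0010
0111
0000
step 14: 0101
0010
0011
0111
0000
step 15: 0101
0010
0010
0100
0001
step 16: 0101
0110
1100
0000
0001
step 17: 0111
0001
1110
0000
0001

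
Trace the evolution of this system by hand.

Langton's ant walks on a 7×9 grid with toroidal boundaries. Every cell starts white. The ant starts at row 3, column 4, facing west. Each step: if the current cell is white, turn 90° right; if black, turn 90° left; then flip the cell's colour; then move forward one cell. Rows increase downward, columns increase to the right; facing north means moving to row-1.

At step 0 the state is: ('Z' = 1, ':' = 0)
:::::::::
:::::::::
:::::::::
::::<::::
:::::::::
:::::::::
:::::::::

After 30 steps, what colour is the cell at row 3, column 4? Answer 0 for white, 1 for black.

[0] :::::::::
:::::::::
:::::::::
::::<::::
:::::::::
:::::::::
:::::::::
[1] :::::::::
:::::::::
::::^::::
::::Z::::
:::::::::
:::::::::
:::::::::
[2] :::::::::
:::::::::
::::Z>:::
::::Z::::
:::::::::
:::::::::
:::::::::
[3] :::::::::
:::::::::
::::ZZ:::
::::Zv:::
:::::::::
:::::::::
:::::::::
[4] :::::::::
:::::::::
::::ZZ:::
::::<Z:::
:::::::::
:::::::::
:::::::::
[5] :::::::::
:::::::::
::::ZZ:::
:::::Z:::
::::v::::
:::::::::
:::::::::
[6] :::::::::
:::::::::
::::ZZ:::
:::::Z:::
:::<Z::::
:::::::::
:::::::::
[7] :::::::::
:::::::::
::::ZZ:::
:::^:Z:::
:::ZZ::::
:::::::::
:::::::::
[8] :::::::::
:::::::::
::::ZZ:::
:::Z>Z:::
:::ZZ::::
:::::::::
:::::::::
[9] :::::::::
:::::::::
::::ZZ:::
:::ZZZ:::
:::Zv::::
:::::::::
:::::::::
[10] :::::::::
:::::::::
::::ZZ:::
:::ZZZ:::
:::Z:>:::
:::::::::
:::::::::
[11] :::::::::
:::::::::
::::ZZ:::
:::ZZZ:::
:::Z:Z:::
:::::v:::
:::::::::
[12] :::::::::
:::::::::
::::ZZ:::
:::ZZZ:::
:::Z:Z:::
::::<Z:::
:::::::::
[13] :::::::::
:::::::::
::::ZZ:::
:::ZZZ:::
:::Z^Z:::
::::ZZ:::
:::::::::
[14] :::::::::
:::::::::
::::ZZ:::
:::ZZZ:::
:::ZZ>:::
::::ZZ:::
:::::::::
[15] :::::::::
:::::::::
::::ZZ:::
:::ZZ^:::
:::ZZ::::
::::ZZ:::
:::::::::
[16] :::::::::
:::::::::
::::ZZ:::
:::Z<::::
:::ZZ::::
::::ZZ:::
:::::::::
[17] :::::::::
:::::::::
::::ZZ:::
:::Z:::::
:::Zv::::
::::ZZ:::
:::::::::
[18] :::::::::
:::::::::
::::ZZ:::
:::Z:::::
:::Z:>:::
::::ZZ:::
:::::::::
[19] :::::::::
:::::::::
::::ZZ:::
:::Z:::::
:::Z:Z:::
::::Zv:::
:::::::::
[20] :::::::::
:::::::::
::::ZZ:::
:::Z:::::
:::Z:Z:::
::::Z:>::
:::::::::
[21] :::::::::
:::::::::
::::ZZ:::
:::Z:::::
:::Z:Z:::
::::Z:Z::
::::::v::
[22] :::::::::
:::::::::
::::ZZ:::
:::Z:::::
:::Z:Z:::
::::Z:Z::
:::::<Z::
[23] :::::::::
:::::::::
::::ZZ:::
:::Z:::::
:::Z:Z:::
::::Z^Z::
:::::ZZ::
[24] :::::::::
:::::::::
::::ZZ:::
:::Z:::::
:::Z:Z:::
::::ZZ>::
:::::ZZ::
[25] :::::::::
:::::::::
::::ZZ:::
:::Z:::::
:::Z:Z^::
::::ZZ:::
:::::ZZ::
[26] :::::::::
:::::::::
::::ZZ:::
:::Z:::::
:::Z:ZZ>:
::::ZZ:::
:::::ZZ::
[27] :::::::::
:::::::::
::::ZZ:::
:::Z:::::
:::Z:ZZZ:
::::ZZ:v:
:::::ZZ::
[28] :::::::::
:::::::::
::::ZZ:::
:::Z:::::
:::Z:ZZZ:
::::ZZ<Z:
:::::ZZ::
[29] :::::::::
:::::::::
::::ZZ:::
:::Z:::::
:::Z:Z^Z:
::::ZZZZ:
:::::ZZ::
[30] :::::::::
:::::::::
::::ZZ:::
:::Z:::::
:::Z:<:Z:
::::ZZZZ:
:::::ZZ::

0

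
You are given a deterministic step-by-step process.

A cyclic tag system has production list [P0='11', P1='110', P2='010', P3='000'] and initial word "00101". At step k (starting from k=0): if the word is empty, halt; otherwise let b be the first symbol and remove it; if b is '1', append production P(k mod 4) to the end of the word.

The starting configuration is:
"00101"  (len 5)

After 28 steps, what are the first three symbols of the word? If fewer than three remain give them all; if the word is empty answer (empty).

gen 0: "00101"  (len 5)
gen 1: "0101"  (len 4)
gen 2: "101"  (len 3)
gen 3: "01010"  (len 5)
gen 4: "1010"  (len 4)
gen 5: "01011"  (len 5)
gen 6: "1011"  (len 4)
gen 7: "011010"  (len 6)
gen 8: "11010"  (len 5)
gen 9: "101011"  (len 6)
gen 10: "01011110"  (len 8)
gen 11: "1011110"  (len 7)
gen 12: "011110000"  (len 9)
gen 13: "11110000"  (len 8)
gen 14: "1110000110"  (len 10)
gen 15: "110000110010"  (len 12)
gen 16: "10000110010000"  (len 14)
gen 17: "000011001000011"  (len 15)
gen 18: "00011001000011"  (len 14)
gen 19: "0011001000011"  (len 13)
gen 20: "011001000011"  (len 12)
gen 21: "11001000011"  (len 11)
gen 22: "1001000011110"  (len 13)
gen 23: "001000011110010"  (len 15)
gen 24: "01000011110010"  (len 14)
gen 25: "1000011110010"  (len 13)
gen 26: "000011110010110"  (len 15)
gen 27: "00011110010110"  (len 14)
gen 28: "0011110010110"  (len 13)

001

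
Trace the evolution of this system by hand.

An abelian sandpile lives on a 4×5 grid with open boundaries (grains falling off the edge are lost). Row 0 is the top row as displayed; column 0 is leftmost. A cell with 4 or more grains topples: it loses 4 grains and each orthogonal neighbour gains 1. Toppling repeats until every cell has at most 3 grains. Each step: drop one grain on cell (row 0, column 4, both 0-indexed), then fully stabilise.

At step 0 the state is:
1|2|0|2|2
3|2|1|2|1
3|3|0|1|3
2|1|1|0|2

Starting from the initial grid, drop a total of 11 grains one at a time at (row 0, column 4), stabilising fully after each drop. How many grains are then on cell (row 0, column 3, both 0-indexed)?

2

t=0: 1|2|0|2|2
3|2|1|2|1
3|3|0|1|3
2|1|1|0|2
t=1: 1|2|0|2|3
3|2|1|2|1
3|3|0|1|3
2|1|1|0|2
t=2: 1|2|0|3|0
3|2|1|2|2
3|3|0|1|3
2|1|1|0|2
t=3: 1|2|0|3|1
3|2|1|2|2
3|3|0|1|3
2|1|1|0|2
t=4: 1|2|0|3|2
3|2|1|2|2
3|3|0|1|3
2|1|1|0|2
t=5: 1|2|0|3|3
3|2|1|2|2
3|3|0|1|3
2|1|1|0|2
t=6: 1|2|1|0|1
3|2|1|3|3
3|3|0|1|3
2|1|1|0|2
t=7: 1|2|1|0|2
3|2|1|3|3
3|3|0|1|3
2|1|1|0|2
t=8: 1|2|1|0|3
3|2|1|3|3
3|3|0|1|3
2|1|1|0|2
t=9: 1|2|1|2|1
3|2|2|0|2
3|3|0|3|0
2|1|1|0|3
t=10: 1|2|1|2|2
3|2|2|0|2
3|3|0|3|0
2|1|1|0|3
t=11: 1|2|1|2|3
3|2|2|0|2
3|3|0|3|0
2|1|1|0|3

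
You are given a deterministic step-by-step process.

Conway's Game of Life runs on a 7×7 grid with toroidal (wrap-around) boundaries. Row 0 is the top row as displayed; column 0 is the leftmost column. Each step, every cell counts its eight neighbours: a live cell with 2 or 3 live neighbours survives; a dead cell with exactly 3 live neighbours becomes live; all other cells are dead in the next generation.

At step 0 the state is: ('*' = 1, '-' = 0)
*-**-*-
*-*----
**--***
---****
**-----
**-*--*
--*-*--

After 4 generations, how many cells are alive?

9

t=0: *-**-*-
*-*----
**--***
---****
**-----
**-*--*
--*-*--
t=1: --*-*-*
--*----
-**----
--**---
-*-*---
---*--*
----**-
t=2: ----*--
--*----
-*-----
---*---
---**--
--**-*-
----*-*
t=3: ---*-*-
-------
--*----
--***--
-------
--*--*-
----*--
t=4: ----*--
-------
--*----
--**---
--*-*--
-------
---***-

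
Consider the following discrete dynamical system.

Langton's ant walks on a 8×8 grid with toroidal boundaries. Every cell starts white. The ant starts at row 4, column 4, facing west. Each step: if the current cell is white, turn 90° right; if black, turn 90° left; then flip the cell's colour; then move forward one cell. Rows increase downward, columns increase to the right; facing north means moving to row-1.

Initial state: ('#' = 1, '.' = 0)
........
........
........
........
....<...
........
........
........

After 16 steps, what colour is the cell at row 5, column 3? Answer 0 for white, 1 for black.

1

t=0: ........
........
........
........
....<...
........
........
........
t=1: ........
........
........
....^...
....#...
........
........
........
t=2: ........
........
........
....#>..
....#...
........
........
........
t=3: ........
........
........
....##..
....#v..
........
........
........
t=4: ........
........
........
....##..
....<#..
........
........
........
t=5: ........
........
........
....##..
.....#..
....v...
........
........
t=6: ........
........
........
....##..
.....#..
...<#...
........
........
t=7: ........
........
........
....##..
...^.#..
...##...
........
........
t=8: ........
........
........
....##..
...#>#..
...##...
........
........
t=9: ........
........
........
....##..
...###..
...#v...
........
........
t=10: ........
........
........
....##..
...###..
...#.>..
........
........
t=11: ........
........
........
....##..
...###..
...#.#..
.....v..
........
t=12: ........
........
........
....##..
...###..
...#.#..
....<#..
........
t=13: ........
........
........
....##..
...###..
...#^#..
....##..
........
t=14: ........
........
........
....##..
...###..
...##>..
....##..
........
t=15: ........
........
........
....##..
...##^..
...##...
....##..
........
t=16: ........
........
........
....##..
...#<...
...##...
....##..
........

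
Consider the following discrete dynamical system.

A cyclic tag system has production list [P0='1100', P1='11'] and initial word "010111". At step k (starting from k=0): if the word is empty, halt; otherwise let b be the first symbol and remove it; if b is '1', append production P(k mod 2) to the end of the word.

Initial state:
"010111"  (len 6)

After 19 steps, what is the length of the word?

27

gen 0: "010111"  (len 6)
gen 1: "10111"  (len 5)
gen 2: "011111"  (len 6)
gen 3: "11111"  (len 5)
gen 4: "111111"  (len 6)
gen 5: "111111100"  (len 9)
gen 6: "1111110011"  (len 10)
gen 7: "1111100111100"  (len 13)
gen 8: "11110011110011"  (len 14)
gen 9: "11100111100111100"  (len 17)
gen 10: "110011110011110011"  (len 18)
gen 11: "100111100111100111100"  (len 21)
gen 12: "0011110011110011110011"  (len 22)
gen 13: "011110011110011110011"  (len 21)
gen 14: "11110011110011110011"  (len 20)
gen 15: "11100111100111100111100"  (len 23)
gen 16: "110011110011110011110011"  (len 24)
gen 17: "100111100111100111100111100"  (len 27)
gen 18: "0011110011110011110011110011"  (len 28)
gen 19: "011110011110011110011110011"  (len 27)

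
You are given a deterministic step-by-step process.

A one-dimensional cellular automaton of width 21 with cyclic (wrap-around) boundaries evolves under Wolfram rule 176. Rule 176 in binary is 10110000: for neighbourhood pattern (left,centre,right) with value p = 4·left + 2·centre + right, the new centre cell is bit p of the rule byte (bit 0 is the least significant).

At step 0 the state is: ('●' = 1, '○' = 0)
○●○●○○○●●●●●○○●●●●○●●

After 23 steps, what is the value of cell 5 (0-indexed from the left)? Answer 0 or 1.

1

0) ○●○●○○○●●●●●○○●●●●○●●
1) ●○●○●○○○●●●○●○○●●○●○○
2) ○●○●○●○○○●○●○●○○○●○●○
3) ○○●○●○●○○○●○●○●○○○●○●
4) ●○○●○●○●○○○●○●○●○○○●○
5) ○●○○●○●○●○○○●○●○●○○○●
6) ●○●○○●○●○●○○○●○●○●○○○
7) ○●○●○○●○●○●○○○●○●○●○○
8) ○○●○●○○●○●○●○○○●○●○●○
9) ○○○●○●○○●○●○●○○○●○●○●
10) ●○○○●○●○○●○●○●○○○●○●○
11) ○●○○○●○●○○●○●○●○○○●○●
12) ●○●○○○●○●○○●○●○●○○○●○
13) ○●○●○○○●○●○○●○●○●○○○●
14) ●○●○●○○○●○●○○●○●○●○○○
15) ○●○●○●○○○●○●○○●○●○●○○
16) ○○●○●○●○○○●○●○○●○●○●○
17) ○○○●○●○●○○○●○●○○●○●○●
18) ●○○○●○●○●○○○●○●○○●○●○
19) ○●○○○●○●○●○○○●○●○○●○●
20) ●○●○○○●○●○●○○○●○●○○●○
21) ○●○●○○○●○●○●○○○●○●○○●
22) ●○●○●○○○●○●○●○○○●○●○○
23) ○●○●○●○○○●○●○●○○○●○●○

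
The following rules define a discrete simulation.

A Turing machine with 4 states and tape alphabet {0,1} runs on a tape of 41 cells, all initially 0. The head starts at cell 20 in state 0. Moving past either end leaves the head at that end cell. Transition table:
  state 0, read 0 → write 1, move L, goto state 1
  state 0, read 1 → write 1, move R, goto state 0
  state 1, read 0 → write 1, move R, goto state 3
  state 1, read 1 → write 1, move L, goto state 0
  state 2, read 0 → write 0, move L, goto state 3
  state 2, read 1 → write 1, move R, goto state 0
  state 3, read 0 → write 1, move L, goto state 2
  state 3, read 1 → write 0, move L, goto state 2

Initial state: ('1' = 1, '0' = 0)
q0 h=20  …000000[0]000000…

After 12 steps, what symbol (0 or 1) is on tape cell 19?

1

k=0  q0 h=20  …000000[0]000000…
k=1  q1 h=19  …000000[0]100000…
k=2  q3 h=20  …000001[1]000000…
k=3  q2 h=19  …000000[1]000000…
k=4  q0 h=20  …000001[0]000000…
k=5  q1 h=19  …000000[1]100000…
k=6  q0 h=18  …000000[0]110000…
k=7  q1 h=17  …000000[0]111000…
k=8  q3 h=18  …000001[1]110000…
k=9  q2 h=17  …000000[1]011000…
k=10  q0 h=18  …000001[0]110000…
k=11  q1 h=17  …000000[1]111000…
k=12  q0 h=16  …000000[0]111100…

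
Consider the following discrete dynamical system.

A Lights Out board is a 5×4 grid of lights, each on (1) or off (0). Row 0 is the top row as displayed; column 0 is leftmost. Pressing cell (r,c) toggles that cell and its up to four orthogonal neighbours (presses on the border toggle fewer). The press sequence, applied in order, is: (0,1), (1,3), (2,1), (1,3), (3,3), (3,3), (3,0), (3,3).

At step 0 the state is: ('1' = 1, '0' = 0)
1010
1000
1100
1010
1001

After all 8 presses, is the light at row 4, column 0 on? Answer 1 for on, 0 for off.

0) 1010
1000
1100
1010
1001
1) 0100
1100
1100
1010
1001
2) 0101
1111
1101
1010
1001
3) 0101
1011
0011
1110
1001
4) 0100
1000
0010
1110
1001
5) 0100
1000
0011
1101
1000
6) 0100
1000
0010
1110
1001
7) 0100
1000
1010
0010
0001
8) 0100
1000
1011
0001
0000

0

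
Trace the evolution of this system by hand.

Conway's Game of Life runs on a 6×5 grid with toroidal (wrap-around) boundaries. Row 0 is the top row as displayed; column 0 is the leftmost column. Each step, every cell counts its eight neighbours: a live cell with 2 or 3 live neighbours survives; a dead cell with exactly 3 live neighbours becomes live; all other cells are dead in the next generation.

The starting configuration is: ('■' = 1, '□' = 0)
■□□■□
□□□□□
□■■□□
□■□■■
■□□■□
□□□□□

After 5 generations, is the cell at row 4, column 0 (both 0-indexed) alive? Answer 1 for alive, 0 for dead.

1

0) ■□□■□
□□□□□
□■■□□
□■□■■
■□□■□
□□□□□
1) □□□□□
□■■□□
■■■■□
□■□■■
■□■■□
□□□□□
2) □□□□□
■□□■□
□□□□□
□□□□□
■■■■□
□□□□□
3) □□□□□
□□□□□
□□□□□
□■■□□
□■■□□
□■■□□
4) □□□□□
□□□□□
□□□□□
□■■□□
■□□■□
□■■□□
5) □□□□□
□□□□□
□□□□□
□■■□□
■□□■□
□■■□□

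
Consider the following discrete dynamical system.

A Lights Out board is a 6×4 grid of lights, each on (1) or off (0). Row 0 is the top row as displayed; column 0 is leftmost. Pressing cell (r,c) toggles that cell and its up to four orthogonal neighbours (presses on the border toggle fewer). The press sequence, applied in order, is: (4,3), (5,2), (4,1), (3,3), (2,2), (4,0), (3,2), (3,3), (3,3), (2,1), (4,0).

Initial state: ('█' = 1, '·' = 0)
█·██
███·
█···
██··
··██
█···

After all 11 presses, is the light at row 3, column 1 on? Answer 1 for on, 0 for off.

0

k=0  █·██
███·
█···
██··
··██
█···
k=1  █·██
███·
█···
██·█
····
█··█
k=2  █·██
███·
█···
██·█
··█·
███·
k=3  █·██
███·
█···
█··█
██··
█·█·
k=4  █·██
███·
█··█
█·█·
██·█
█·█·
k=5  █·██
██··
███·
█···
██·█
█·█·
k=6  █·██
██··
███·
····
···█
··█·
k=7  █·██
██··
██··
·███
··██
··█·
k=8  █·██
██··
██·█
·█··
··█·
··█·
k=9  █·██
██··
██··
·███
··██
··█·
k=10  █·██
█···
··█·
··██
··██
··█·
k=11  █·██
█···
··█·
█·██
████
█·█·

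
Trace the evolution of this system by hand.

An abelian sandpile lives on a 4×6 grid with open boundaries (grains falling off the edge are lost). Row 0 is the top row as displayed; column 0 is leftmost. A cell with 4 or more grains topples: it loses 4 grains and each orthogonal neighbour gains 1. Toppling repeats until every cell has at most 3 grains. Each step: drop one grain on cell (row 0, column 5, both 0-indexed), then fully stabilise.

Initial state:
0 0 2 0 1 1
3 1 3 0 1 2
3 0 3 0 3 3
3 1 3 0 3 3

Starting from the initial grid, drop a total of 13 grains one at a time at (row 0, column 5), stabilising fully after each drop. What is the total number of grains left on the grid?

step 0: 0 0 2 0 1 1
3 1 3 0 1 2
3 0 3 0 3 3
3 1 3 0 3 3
step 1: 0 0 2 0 1 2
3 1 3 0 1 2
3 0 3 0 3 3
3 1 3 0 3 3
step 2: 0 0 2 0 1 3
3 1 3 0 1 2
3 0 3 0 3 3
3 1 3 0 3 3
step 3: 0 0 2 0 2 0
3 1 3 0 1 3
3 0 3 0 3 3
3 1 3 0 3 3
step 4: 0 0 2 0 2 1
3 1 3 0 1 3
3 0 3 0 3 3
3 1 3 0 3 3
step 5: 0 0 2 0 2 2
3 1 3 0 1 3
3 0 3 0 3 3
3 1 3 0 3 3
step 6: 0 0 2 0 2 3
3 1 3 0 1 3
3 0 3 0 3 3
3 1 3 0 3 3
step 7: 0 0 2 0 3 1
3 1 3 0 3 1
3 0 3 1 1 2
3 1 3 1 1 1
step 8: 0 0 2 0 3 2
3 1 3 0 3 1
3 0 3 1 1 2
3 1 3 1 1 1
step 9: 0 0 2 0 3 3
3 1 3 0 3 1
3 0 3 1 1 2
3 1 3 1 1 1
step 10: 0 0 2 1 1 1
3 1 3 1 0 3
3 0 3 1 2 2
3 1 3 1 1 1
step 11: 0 0 2 1 1 2
3 1 3 1 0 3
3 0 3 1 2 2
3 1 3 1 1 1
step 12: 0 0 2 1 1 3
3 1 3 1 0 3
3 0 3 1 2 2
3 1 3 1 1 1
step 13: 0 0 2 1 2 1
3 1 3 1 1 0
3 0 3 1 2 3
3 1 3 1 1 1

37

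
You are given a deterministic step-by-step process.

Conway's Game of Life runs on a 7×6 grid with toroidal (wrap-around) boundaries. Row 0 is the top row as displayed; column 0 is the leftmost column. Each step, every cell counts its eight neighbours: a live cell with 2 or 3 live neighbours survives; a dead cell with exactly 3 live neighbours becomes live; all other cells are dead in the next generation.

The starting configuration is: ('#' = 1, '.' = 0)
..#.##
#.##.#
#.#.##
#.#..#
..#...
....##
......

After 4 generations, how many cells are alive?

4

gen 0: ..#.##
#.##.#
#.#.##
#.#..#
..#...
....##
......
gen 1: ###.##
..#...
..#...
#.#.#.
##.##.
......
...#..
gen 2: ###.##
#.#..#
..#...
#.#.#.
#####.
..###.
######
gen 3: ......
..#.#.
#.#...
#...#.
#.....
......
......
gen 4: ......
.#.#..
......
#.....
.....#
......
......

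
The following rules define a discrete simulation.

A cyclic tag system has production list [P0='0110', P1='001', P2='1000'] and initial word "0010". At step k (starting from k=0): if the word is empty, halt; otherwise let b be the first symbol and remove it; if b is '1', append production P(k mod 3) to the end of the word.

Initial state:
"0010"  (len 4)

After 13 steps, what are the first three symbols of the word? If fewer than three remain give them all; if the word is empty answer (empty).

1

t=0: "0010"  (len 4)
t=1: "010"  (len 3)
t=2: "10"  (len 2)
t=3: "01000"  (len 5)
t=4: "1000"  (len 4)
t=5: "000001"  (len 6)
t=6: "00001"  (len 5)
t=7: "0001"  (len 4)
t=8: "001"  (len 3)
t=9: "01"  (len 2)
t=10: "1"  (len 1)
t=11: "001"  (len 3)
t=12: "01"  (len 2)
t=13: "1"  (len 1)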